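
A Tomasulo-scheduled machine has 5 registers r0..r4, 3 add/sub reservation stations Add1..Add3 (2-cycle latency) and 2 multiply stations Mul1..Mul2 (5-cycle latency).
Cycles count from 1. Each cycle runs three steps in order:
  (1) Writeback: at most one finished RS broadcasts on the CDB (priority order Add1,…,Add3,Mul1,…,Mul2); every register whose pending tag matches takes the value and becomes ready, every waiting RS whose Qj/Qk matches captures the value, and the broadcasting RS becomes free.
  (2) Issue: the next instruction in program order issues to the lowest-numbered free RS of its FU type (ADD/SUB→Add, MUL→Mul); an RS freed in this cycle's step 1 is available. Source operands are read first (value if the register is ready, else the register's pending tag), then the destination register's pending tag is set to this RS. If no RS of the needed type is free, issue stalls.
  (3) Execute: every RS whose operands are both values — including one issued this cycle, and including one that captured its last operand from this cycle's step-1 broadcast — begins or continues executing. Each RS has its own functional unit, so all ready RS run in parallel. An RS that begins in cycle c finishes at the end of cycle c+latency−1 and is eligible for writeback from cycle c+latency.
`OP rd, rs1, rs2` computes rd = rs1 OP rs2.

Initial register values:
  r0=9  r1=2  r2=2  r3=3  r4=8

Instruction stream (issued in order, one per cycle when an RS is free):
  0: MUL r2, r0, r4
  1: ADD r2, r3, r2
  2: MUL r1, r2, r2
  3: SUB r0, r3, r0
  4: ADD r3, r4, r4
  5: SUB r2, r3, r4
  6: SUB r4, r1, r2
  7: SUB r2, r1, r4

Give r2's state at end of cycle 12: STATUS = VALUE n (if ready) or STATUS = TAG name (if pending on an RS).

STATUS = TAG Add2

  c1: issue MUL r2<-Mul1  regs: r0:9,r1:2,r2:Mul1,r3:3,r4:8
  c2: issue ADD r2<-Add1  regs: r0:9,r1:2,r2:Add1,r3:3,r4:8
  c3: issue MUL r1<-Mul2  regs: r0:9,r1:Mul2,r2:Add1,r3:3,r4:8
  c4: issue SUB r0<-Add2  regs: r0:Add2,r1:Mul2,r2:Add1,r3:3,r4:8
  c5: issue ADD r3<-Add3  regs: r0:Add2,r1:Mul2,r2:Add1,r3:Add3,r4:8
  c6: CDB Add2=-6; issue SUB r2<-Add2  regs: r0:-6,r1:Mul2,r2:Add2,r3:Add3,r4:8
  c7: CDB Add3=16; issue SUB r4<-Add3  regs: r0:-6,r1:Mul2,r2:Add2,r3:16,r4:Add3
  c8: CDB Mul1=72; stall  regs: r0:-6,r1:Mul2,r2:Add2,r3:16,r4:Add3
  c9: CDB Add2=8; issue SUB r2<-Add2  regs: r0:-6,r1:Mul2,r2:Add2,r3:16,r4:Add3
  c10: CDB Add1=75  regs: r0:-6,r1:Mul2,r2:Add2,r3:16,r4:Add3
  c11: -  regs: r0:-6,r1:Mul2,r2:Add2,r3:16,r4:Add3
  c12: -  regs: r0:-6,r1:Mul2,r2:Add2,r3:16,r4:Add3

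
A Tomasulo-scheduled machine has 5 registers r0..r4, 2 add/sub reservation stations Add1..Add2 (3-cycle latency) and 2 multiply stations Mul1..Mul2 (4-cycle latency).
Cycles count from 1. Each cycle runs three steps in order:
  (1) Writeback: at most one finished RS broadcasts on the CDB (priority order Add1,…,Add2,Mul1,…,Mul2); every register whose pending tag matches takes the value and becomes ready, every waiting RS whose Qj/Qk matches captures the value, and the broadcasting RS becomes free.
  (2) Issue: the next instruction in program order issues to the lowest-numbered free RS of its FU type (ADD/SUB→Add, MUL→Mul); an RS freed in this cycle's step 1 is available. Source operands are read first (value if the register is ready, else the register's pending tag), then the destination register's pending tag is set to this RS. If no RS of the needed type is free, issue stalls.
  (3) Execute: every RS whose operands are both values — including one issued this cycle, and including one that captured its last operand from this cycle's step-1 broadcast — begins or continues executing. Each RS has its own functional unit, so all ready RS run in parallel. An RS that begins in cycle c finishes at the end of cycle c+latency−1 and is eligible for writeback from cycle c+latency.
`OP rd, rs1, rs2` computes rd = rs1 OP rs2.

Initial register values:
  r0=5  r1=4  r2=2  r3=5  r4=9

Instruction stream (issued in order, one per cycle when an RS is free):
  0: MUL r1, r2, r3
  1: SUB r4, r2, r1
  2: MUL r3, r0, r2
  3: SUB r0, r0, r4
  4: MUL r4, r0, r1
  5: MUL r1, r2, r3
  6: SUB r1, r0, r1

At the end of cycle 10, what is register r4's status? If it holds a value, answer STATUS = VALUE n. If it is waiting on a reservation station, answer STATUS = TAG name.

STATUS = TAG Mul1

cycle 1: issue MUL r1<-Mul1 // r0:5,r1:Mul1,r2:2,r3:5,r4:9
cycle 2: issue SUB r4<-Add1 // r0:5,r1:Mul1,r2:2,r3:5,r4:Add1
cycle 3: issue MUL r3<-Mul2 // r0:5,r1:Mul1,r2:2,r3:Mul2,r4:Add1
cycle 4: issue SUB r0<-Add2 // r0:Add2,r1:Mul1,r2:2,r3:Mul2,r4:Add1
cycle 5: CDB Mul1=10; issue MUL r4<-Mul1 // r0:Add2,r1:10,r2:2,r3:Mul2,r4:Mul1
cycle 6: stall // r0:Add2,r1:10,r2:2,r3:Mul2,r4:Mul1
cycle 7: CDB Mul2=10; issue MUL r1<-Mul2 // r0:Add2,r1:Mul2,r2:2,r3:10,r4:Mul1
cycle 8: CDB Add1=-8; issue SUB r1<-Add1 // r0:Add2,r1:Add1,r2:2,r3:10,r4:Mul1
cycle 9: - // r0:Add2,r1:Add1,r2:2,r3:10,r4:Mul1
cycle 10: - // r0:Add2,r1:Add1,r2:2,r3:10,r4:Mul1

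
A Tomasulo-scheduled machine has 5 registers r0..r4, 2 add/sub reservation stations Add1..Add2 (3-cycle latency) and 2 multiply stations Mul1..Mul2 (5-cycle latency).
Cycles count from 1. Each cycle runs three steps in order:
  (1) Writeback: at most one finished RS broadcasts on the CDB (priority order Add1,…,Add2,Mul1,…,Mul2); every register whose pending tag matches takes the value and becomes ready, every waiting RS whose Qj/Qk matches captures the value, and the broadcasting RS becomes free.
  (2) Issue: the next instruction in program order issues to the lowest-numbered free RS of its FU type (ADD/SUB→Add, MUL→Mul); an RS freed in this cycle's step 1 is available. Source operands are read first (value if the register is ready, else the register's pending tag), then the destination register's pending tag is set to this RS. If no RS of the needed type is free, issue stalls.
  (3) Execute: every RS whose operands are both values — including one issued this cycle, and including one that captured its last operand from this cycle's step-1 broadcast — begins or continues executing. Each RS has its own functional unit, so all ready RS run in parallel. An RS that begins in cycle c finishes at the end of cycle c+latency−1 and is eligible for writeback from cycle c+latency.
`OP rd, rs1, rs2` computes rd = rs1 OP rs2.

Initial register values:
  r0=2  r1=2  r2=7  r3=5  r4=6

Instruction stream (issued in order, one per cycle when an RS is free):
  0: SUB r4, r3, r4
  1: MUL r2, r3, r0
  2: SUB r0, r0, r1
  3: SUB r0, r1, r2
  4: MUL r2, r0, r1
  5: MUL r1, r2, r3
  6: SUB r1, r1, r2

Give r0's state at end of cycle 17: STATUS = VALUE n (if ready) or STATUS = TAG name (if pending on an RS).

STATUS = VALUE -8

  c1: issue SUB r4<-Add1  regs: r0:2,r1:2,r2:7,r3:5,r4:Add1
  c2: issue MUL r2<-Mul1  regs: r0:2,r1:2,r2:Mul1,r3:5,r4:Add1
  c3: issue SUB r0<-Add2  regs: r0:Add2,r1:2,r2:Mul1,r3:5,r4:Add1
  c4: CDB Add1=-1; issue SUB r0<-Add1  regs: r0:Add1,r1:2,r2:Mul1,r3:5,r4:-1
  c5: issue MUL r2<-Mul2  regs: r0:Add1,r1:2,r2:Mul2,r3:5,r4:-1
  c6: CDB Add2=0; stall  regs: r0:Add1,r1:2,r2:Mul2,r3:5,r4:-1
  c7: CDB Mul1=10; issue MUL r1<-Mul1  regs: r0:Add1,r1:Mul1,r2:Mul2,r3:5,r4:-1
  c8: issue SUB r1<-Add2  regs: r0:Add1,r1:Add2,r2:Mul2,r3:5,r4:-1
  c9: -  regs: r0:Add1,r1:Add2,r2:Mul2,r3:5,r4:-1
  c10: CDB Add1=-8  regs: r0:-8,r1:Add2,r2:Mul2,r3:5,r4:-1
  c11: -  regs: r0:-8,r1:Add2,r2:Mul2,r3:5,r4:-1
  c12: -  regs: r0:-8,r1:Add2,r2:Mul2,r3:5,r4:-1
  c13: -  regs: r0:-8,r1:Add2,r2:Mul2,r3:5,r4:-1
  c14: -  regs: r0:-8,r1:Add2,r2:Mul2,r3:5,r4:-1
  c15: CDB Mul2=-16  regs: r0:-8,r1:Add2,r2:-16,r3:5,r4:-1
  c16: -  regs: r0:-8,r1:Add2,r2:-16,r3:5,r4:-1
  c17: -  regs: r0:-8,r1:Add2,r2:-16,r3:5,r4:-1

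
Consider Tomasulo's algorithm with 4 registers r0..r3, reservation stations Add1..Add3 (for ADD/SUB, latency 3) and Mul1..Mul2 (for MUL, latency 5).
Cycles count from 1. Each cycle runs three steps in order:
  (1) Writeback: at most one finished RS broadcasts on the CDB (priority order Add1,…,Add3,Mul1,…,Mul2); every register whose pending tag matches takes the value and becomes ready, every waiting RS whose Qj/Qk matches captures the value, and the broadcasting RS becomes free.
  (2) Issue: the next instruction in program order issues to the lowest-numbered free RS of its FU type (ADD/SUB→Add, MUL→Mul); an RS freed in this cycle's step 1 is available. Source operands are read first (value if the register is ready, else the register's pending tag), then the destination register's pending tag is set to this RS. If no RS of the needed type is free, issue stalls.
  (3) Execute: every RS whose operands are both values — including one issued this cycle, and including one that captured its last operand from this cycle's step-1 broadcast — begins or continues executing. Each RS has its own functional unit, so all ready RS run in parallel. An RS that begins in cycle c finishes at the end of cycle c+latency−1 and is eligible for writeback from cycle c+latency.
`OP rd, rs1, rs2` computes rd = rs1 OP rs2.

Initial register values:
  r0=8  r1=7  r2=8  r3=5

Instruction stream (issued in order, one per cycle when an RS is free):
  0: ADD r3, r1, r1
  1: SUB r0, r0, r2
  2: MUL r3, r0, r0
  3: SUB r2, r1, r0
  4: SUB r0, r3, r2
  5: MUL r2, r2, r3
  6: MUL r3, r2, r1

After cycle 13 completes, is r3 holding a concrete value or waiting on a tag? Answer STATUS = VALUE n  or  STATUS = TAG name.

STATUS = TAG Mul1

cycle 1: issue ADD r3<-Add1 // r0:8,r1:7,r2:8,r3:Add1
cycle 2: issue SUB r0<-Add2 // r0:Add2,r1:7,r2:8,r3:Add1
cycle 3: issue MUL r3<-Mul1 // r0:Add2,r1:7,r2:8,r3:Mul1
cycle 4: CDB Add1=14; issue SUB r2<-Add1 // r0:Add2,r1:7,r2:Add1,r3:Mul1
cycle 5: CDB Add2=0; issue SUB r0<-Add2 // r0:Add2,r1:7,r2:Add1,r3:Mul1
cycle 6: issue MUL r2<-Mul2 // r0:Add2,r1:7,r2:Mul2,r3:Mul1
cycle 7: stall // r0:Add2,r1:7,r2:Mul2,r3:Mul1
cycle 8: CDB Add1=7; stall // r0:Add2,r1:7,r2:Mul2,r3:Mul1
cycle 9: stall // r0:Add2,r1:7,r2:Mul2,r3:Mul1
cycle 10: CDB Mul1=0; issue MUL r3<-Mul1 // r0:Add2,r1:7,r2:Mul2,r3:Mul1
cycle 11: - // r0:Add2,r1:7,r2:Mul2,r3:Mul1
cycle 12: - // r0:Add2,r1:7,r2:Mul2,r3:Mul1
cycle 13: CDB Add2=-7 // r0:-7,r1:7,r2:Mul2,r3:Mul1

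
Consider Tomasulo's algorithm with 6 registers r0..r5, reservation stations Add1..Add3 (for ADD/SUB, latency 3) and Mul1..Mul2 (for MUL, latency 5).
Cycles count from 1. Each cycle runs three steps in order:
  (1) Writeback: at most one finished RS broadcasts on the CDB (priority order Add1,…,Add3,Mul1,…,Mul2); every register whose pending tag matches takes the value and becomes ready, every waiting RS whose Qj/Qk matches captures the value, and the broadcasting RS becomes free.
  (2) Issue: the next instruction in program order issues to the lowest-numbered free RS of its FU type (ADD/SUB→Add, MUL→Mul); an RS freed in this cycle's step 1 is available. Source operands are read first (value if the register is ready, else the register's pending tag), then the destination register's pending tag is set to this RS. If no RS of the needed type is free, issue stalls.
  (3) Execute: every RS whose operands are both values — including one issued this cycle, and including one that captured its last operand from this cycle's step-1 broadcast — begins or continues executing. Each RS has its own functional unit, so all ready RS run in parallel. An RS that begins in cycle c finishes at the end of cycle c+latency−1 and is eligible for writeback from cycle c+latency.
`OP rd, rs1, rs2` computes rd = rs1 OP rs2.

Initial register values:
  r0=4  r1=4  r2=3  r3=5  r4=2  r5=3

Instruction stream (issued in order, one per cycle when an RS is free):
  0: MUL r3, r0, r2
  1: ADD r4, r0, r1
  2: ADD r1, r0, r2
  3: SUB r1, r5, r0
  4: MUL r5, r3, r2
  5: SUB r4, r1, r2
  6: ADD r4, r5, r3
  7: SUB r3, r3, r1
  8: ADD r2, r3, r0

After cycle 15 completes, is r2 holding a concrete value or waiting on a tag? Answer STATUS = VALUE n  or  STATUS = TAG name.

STATUS = VALUE 17

cycle 1: issue MUL r3<-Mul1 // r0:4,r1:4,r2:3,r3:Mul1,r4:2,r5:3
cycle 2: issue ADD r4<-Add1 // r0:4,r1:4,r2:3,r3:Mul1,r4:Add1,r5:3
cycle 3: issue ADD r1<-Add2 // r0:4,r1:Add2,r2:3,r3:Mul1,r4:Add1,r5:3
cycle 4: issue SUB r1<-Add3 // r0:4,r1:Add3,r2:3,r3:Mul1,r4:Add1,r5:3
cycle 5: CDB Add1=8; issue MUL r5<-Mul2 // r0:4,r1:Add3,r2:3,r3:Mul1,r4:8,r5:Mul2
cycle 6: CDB Add2=7; issue SUB r4<-Add1 // r0:4,r1:Add3,r2:3,r3:Mul1,r4:Add1,r5:Mul2
cycle 7: CDB Add3=-1; issue ADD r4<-Add2 // r0:4,r1:-1,r2:3,r3:Mul1,r4:Add2,r5:Mul2
cycle 8: CDB Mul1=12; issue SUB r3<-Add3 // r0:4,r1:-1,r2:3,r3:Add3,r4:Add2,r5:Mul2
cycle 9: stall // r0:4,r1:-1,r2:3,r3:Add3,r4:Add2,r5:Mul2
cycle 10: CDB Add1=-4; issue ADD r2<-Add1 // r0:4,r1:-1,r2:Add1,r3:Add3,r4:Add2,r5:Mul2
cycle 11: CDB Add3=13 // r0:4,r1:-1,r2:Add1,r3:13,r4:Add2,r5:Mul2
cycle 12: - // r0:4,r1:-1,r2:Add1,r3:13,r4:Add2,r5:Mul2
cycle 13: CDB Mul2=36 // r0:4,r1:-1,r2:Add1,r3:13,r4:Add2,r5:36
cycle 14: CDB Add1=17 // r0:4,r1:-1,r2:17,r3:13,r4:Add2,r5:36
cycle 15: - // r0:4,r1:-1,r2:17,r3:13,r4:Add2,r5:36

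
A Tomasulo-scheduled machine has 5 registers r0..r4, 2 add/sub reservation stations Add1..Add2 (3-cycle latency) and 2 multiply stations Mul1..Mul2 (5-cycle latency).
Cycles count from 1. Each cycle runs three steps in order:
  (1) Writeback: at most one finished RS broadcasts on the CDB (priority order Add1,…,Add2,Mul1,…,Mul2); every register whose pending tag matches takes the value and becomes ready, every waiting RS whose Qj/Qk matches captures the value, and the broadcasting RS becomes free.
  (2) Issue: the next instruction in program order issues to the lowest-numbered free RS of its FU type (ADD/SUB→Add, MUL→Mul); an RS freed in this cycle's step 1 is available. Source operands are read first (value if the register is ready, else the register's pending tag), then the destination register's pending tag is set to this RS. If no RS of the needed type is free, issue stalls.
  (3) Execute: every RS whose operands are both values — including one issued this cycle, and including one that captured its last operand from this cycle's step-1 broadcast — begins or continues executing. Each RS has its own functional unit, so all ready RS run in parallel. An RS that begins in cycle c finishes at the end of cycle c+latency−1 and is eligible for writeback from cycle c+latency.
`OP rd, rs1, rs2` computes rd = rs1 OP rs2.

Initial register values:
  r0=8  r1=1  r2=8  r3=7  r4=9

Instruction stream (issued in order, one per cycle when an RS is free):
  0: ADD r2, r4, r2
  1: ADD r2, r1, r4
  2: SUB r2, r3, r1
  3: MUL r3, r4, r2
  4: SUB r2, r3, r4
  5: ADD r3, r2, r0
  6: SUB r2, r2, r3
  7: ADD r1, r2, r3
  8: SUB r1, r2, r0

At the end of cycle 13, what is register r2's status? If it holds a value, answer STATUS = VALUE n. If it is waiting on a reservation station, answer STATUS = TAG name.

  c1: issue ADD r2<-Add1  regs: r0:8,r1:1,r2:Add1,r3:7,r4:9
  c2: issue ADD r2<-Add2  regs: r0:8,r1:1,r2:Add2,r3:7,r4:9
  c3: stall  regs: r0:8,r1:1,r2:Add2,r3:7,r4:9
  c4: CDB Add1=17; issue SUB r2<-Add1  regs: r0:8,r1:1,r2:Add1,r3:7,r4:9
  c5: CDB Add2=10; issue MUL r3<-Mul1  regs: r0:8,r1:1,r2:Add1,r3:Mul1,r4:9
  c6: issue SUB r2<-Add2  regs: r0:8,r1:1,r2:Add2,r3:Mul1,r4:9
  c7: CDB Add1=6; issue ADD r3<-Add1  regs: r0:8,r1:1,r2:Add2,r3:Add1,r4:9
  c8: stall  regs: r0:8,r1:1,r2:Add2,r3:Add1,r4:9
  c9: stall  regs: r0:8,r1:1,r2:Add2,r3:Add1,r4:9
  c10: stall  regs: r0:8,r1:1,r2:Add2,r3:Add1,r4:9
  c11: stall  regs: r0:8,r1:1,r2:Add2,r3:Add1,r4:9
  c12: CDB Mul1=54; stall  regs: r0:8,r1:1,r2:Add2,r3:Add1,r4:9
  c13: stall  regs: r0:8,r1:1,r2:Add2,r3:Add1,r4:9

STATUS = TAG Add2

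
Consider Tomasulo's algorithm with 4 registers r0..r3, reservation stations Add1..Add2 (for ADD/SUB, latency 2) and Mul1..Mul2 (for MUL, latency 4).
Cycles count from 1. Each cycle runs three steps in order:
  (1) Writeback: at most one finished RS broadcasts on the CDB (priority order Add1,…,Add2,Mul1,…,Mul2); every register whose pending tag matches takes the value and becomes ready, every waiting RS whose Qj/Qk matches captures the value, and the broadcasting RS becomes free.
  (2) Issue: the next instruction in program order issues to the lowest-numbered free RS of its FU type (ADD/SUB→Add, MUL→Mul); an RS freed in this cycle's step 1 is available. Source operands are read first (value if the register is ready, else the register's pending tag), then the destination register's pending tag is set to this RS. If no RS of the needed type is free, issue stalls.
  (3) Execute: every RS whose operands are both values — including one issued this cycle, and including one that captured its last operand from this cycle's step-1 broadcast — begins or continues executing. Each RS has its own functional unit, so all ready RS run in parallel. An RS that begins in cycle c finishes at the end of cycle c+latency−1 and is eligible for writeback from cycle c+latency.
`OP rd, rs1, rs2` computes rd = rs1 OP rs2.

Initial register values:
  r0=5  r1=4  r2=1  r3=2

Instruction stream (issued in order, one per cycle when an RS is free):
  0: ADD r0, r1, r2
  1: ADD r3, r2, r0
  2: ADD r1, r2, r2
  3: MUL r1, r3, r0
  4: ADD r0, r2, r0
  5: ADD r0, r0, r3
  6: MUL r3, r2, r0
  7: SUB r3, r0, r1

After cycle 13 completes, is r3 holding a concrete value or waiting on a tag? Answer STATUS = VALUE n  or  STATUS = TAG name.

  c1: issue ADD r0<-Add1  regs: r0:Add1,r1:4,r2:1,r3:2
  c2: issue ADD r3<-Add2  regs: r0:Add1,r1:4,r2:1,r3:Add2
  c3: CDB Add1=5; issue ADD r1<-Add1  regs: r0:5,r1:Add1,r2:1,r3:Add2
  c4: issue MUL r1<-Mul1  regs: r0:5,r1:Mul1,r2:1,r3:Add2
  c5: CDB Add1=2; issue ADD r0<-Add1  regs: r0:Add1,r1:Mul1,r2:1,r3:Add2
  c6: CDB Add2=6; issue ADD r0<-Add2  regs: r0:Add2,r1:Mul1,r2:1,r3:6
  c7: CDB Add1=6; issue MUL r3<-Mul2  regs: r0:Add2,r1:Mul1,r2:1,r3:Mul2
  c8: issue SUB r3<-Add1  regs: r0:Add2,r1:Mul1,r2:1,r3:Add1
  c9: CDB Add2=12  regs: r0:12,r1:Mul1,r2:1,r3:Add1
  c10: CDB Mul1=30  regs: r0:12,r1:30,r2:1,r3:Add1
  c11: -  regs: r0:12,r1:30,r2:1,r3:Add1
  c12: CDB Add1=-18  regs: r0:12,r1:30,r2:1,r3:-18
  c13: CDB Mul2=12  regs: r0:12,r1:30,r2:1,r3:-18

STATUS = VALUE -18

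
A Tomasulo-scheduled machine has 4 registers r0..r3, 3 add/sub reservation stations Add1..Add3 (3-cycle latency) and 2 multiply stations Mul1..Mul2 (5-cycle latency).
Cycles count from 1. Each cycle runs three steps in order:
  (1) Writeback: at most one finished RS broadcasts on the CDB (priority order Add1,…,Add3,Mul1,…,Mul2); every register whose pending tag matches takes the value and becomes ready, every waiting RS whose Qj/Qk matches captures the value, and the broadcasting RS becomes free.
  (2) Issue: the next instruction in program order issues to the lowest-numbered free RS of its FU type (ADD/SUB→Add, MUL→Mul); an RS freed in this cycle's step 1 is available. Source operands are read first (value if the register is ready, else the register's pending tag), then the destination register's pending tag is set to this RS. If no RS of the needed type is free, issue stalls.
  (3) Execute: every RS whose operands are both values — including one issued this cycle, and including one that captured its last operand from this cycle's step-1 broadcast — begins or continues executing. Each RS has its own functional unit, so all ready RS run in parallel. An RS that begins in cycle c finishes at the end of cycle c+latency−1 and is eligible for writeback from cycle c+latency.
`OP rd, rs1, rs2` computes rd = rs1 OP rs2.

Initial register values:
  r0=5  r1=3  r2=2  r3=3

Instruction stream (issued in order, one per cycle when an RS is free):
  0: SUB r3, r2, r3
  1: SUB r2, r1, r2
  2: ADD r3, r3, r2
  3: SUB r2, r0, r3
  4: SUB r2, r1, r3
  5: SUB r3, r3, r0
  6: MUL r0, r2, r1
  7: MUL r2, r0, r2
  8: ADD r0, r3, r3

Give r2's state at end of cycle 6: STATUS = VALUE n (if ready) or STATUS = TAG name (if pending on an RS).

STATUS = TAG Add2

  c1: issue SUB r3<-Add1  regs: r0:5,r1:3,r2:2,r3:Add1
  c2: issue SUB r2<-Add2  regs: r0:5,r1:3,r2:Add2,r3:Add1
  c3: issue ADD r3<-Add3  regs: r0:5,r1:3,r2:Add2,r3:Add3
  c4: CDB Add1=-1; issue SUB r2<-Add1  regs: r0:5,r1:3,r2:Add1,r3:Add3
  c5: CDB Add2=1; issue SUB r2<-Add2  regs: r0:5,r1:3,r2:Add2,r3:Add3
  c6: stall  regs: r0:5,r1:3,r2:Add2,r3:Add3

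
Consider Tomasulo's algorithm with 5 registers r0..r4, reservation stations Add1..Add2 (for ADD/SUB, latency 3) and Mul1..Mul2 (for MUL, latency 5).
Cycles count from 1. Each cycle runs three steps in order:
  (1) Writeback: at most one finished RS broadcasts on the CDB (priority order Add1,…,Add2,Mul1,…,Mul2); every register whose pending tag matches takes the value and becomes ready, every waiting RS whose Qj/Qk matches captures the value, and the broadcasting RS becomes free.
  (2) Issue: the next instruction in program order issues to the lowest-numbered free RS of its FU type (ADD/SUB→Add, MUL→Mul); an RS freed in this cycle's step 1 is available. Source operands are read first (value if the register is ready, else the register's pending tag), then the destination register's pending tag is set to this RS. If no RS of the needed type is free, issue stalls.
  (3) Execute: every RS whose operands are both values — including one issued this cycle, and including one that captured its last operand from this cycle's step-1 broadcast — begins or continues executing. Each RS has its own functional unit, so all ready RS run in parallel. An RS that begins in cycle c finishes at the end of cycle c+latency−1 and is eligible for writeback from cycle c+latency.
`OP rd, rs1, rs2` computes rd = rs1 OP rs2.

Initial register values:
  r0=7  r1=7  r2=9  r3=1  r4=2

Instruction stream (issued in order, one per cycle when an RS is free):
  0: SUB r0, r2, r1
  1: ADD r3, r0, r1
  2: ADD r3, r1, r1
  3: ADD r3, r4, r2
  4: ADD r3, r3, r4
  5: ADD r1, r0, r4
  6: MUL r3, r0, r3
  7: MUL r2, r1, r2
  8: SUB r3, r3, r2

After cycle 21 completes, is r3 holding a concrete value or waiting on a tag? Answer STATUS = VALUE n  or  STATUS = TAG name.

STATUS = TAG Add1

c1: issue SUB r0<-Add1 | r0:Add1,r1:7,r2:9,r3:1,r4:2
c2: issue ADD r3<-Add2 | r0:Add1,r1:7,r2:9,r3:Add2,r4:2
c3: stall | r0:Add1,r1:7,r2:9,r3:Add2,r4:2
c4: CDB Add1=2; issue ADD r3<-Add1 | r0:2,r1:7,r2:9,r3:Add1,r4:2
c5: stall | r0:2,r1:7,r2:9,r3:Add1,r4:2
c6: stall | r0:2,r1:7,r2:9,r3:Add1,r4:2
c7: CDB Add1=14; issue ADD r3<-Add1 | r0:2,r1:7,r2:9,r3:Add1,r4:2
c8: CDB Add2=9; issue ADD r3<-Add2 | r0:2,r1:7,r2:9,r3:Add2,r4:2
c9: stall | r0:2,r1:7,r2:9,r3:Add2,r4:2
c10: CDB Add1=11; issue ADD r1<-Add1 | r0:2,r1:Add1,r2:9,r3:Add2,r4:2
c11: issue MUL r3<-Mul1 | r0:2,r1:Add1,r2:9,r3:Mul1,r4:2
c12: issue MUL r2<-Mul2 | r0:2,r1:Add1,r2:Mul2,r3:Mul1,r4:2
c13: CDB Add1=4; issue SUB r3<-Add1 | r0:2,r1:4,r2:Mul2,r3:Add1,r4:2
c14: CDB Add2=13 | r0:2,r1:4,r2:Mul2,r3:Add1,r4:2
c15: - | r0:2,r1:4,r2:Mul2,r3:Add1,r4:2
c16: - | r0:2,r1:4,r2:Mul2,r3:Add1,r4:2
c17: - | r0:2,r1:4,r2:Mul2,r3:Add1,r4:2
c18: CDB Mul2=36 | r0:2,r1:4,r2:36,r3:Add1,r4:2
c19: CDB Mul1=26 | r0:2,r1:4,r2:36,r3:Add1,r4:2
c20: - | r0:2,r1:4,r2:36,r3:Add1,r4:2
c21: - | r0:2,r1:4,r2:36,r3:Add1,r4:2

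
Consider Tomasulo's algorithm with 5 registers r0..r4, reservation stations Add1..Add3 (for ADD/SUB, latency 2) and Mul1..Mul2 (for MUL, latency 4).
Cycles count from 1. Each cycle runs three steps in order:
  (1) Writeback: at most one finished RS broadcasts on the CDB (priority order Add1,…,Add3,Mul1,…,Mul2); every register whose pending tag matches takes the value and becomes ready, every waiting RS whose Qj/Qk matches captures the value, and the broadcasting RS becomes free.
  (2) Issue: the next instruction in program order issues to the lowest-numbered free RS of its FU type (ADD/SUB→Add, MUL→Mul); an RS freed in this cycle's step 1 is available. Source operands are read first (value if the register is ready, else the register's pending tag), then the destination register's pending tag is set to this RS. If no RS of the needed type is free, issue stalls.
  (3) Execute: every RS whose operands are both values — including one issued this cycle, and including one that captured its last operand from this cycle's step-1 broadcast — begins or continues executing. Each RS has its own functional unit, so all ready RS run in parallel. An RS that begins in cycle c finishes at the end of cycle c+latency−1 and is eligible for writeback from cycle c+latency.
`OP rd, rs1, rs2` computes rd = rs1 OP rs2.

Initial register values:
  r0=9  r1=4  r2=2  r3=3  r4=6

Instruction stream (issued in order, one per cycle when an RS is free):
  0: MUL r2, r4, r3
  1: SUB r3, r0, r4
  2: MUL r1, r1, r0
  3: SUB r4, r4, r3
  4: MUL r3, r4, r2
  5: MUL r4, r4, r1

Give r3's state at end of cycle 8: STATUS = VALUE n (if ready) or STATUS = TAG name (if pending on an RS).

  c1: issue MUL r2<-Mul1  regs: r0:9,r1:4,r2:Mul1,r3:3,r4:6
  c2: issue SUB r3<-Add1  regs: r0:9,r1:4,r2:Mul1,r3:Add1,r4:6
  c3: issue MUL r1<-Mul2  regs: r0:9,r1:Mul2,r2:Mul1,r3:Add1,r4:6
  c4: CDB Add1=3; issue SUB r4<-Add1  regs: r0:9,r1:Mul2,r2:Mul1,r3:3,r4:Add1
  c5: CDB Mul1=18; issue MUL r3<-Mul1  regs: r0:9,r1:Mul2,r2:18,r3:Mul1,r4:Add1
  c6: CDB Add1=3; stall  regs: r0:9,r1:Mul2,r2:18,r3:Mul1,r4:3
  c7: CDB Mul2=36; issue MUL r4<-Mul2  regs: r0:9,r1:36,r2:18,r3:Mul1,r4:Mul2
  c8: -  regs: r0:9,r1:36,r2:18,r3:Mul1,r4:Mul2

STATUS = TAG Mul1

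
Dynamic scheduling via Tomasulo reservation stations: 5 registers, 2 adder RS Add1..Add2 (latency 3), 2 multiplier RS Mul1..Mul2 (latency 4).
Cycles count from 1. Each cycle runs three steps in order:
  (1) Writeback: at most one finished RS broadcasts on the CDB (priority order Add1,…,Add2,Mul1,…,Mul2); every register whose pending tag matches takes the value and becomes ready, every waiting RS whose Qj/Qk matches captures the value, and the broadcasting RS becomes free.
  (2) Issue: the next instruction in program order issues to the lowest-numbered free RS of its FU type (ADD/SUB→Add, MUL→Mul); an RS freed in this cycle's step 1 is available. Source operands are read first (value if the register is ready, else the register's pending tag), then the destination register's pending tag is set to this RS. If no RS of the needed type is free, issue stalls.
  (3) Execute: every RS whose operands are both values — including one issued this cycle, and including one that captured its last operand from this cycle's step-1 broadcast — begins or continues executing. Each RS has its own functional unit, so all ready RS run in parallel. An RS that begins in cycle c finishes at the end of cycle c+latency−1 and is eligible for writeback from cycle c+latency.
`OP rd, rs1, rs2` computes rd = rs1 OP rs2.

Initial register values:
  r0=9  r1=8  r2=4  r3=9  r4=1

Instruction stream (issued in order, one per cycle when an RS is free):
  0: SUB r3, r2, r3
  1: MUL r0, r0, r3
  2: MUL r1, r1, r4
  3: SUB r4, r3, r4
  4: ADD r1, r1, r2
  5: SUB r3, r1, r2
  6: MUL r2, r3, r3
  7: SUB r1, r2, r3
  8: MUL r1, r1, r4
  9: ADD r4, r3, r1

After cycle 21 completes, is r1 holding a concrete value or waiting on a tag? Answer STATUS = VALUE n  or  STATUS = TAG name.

STATUS = TAG Mul2

c1: issue SUB r3<-Add1 | r0:9,r1:8,r2:4,r3:Add1,r4:1
c2: issue MUL r0<-Mul1 | r0:Mul1,r1:8,r2:4,r3:Add1,r4:1
c3: issue MUL r1<-Mul2 | r0:Mul1,r1:Mul2,r2:4,r3:Add1,r4:1
c4: CDB Add1=-5; issue SUB r4<-Add1 | r0:Mul1,r1:Mul2,r2:4,r3:-5,r4:Add1
c5: issue ADD r1<-Add2 | r0:Mul1,r1:Add2,r2:4,r3:-5,r4:Add1
c6: stall | r0:Mul1,r1:Add2,r2:4,r3:-5,r4:Add1
c7: CDB Add1=-6; issue SUB r3<-Add1 | r0:Mul1,r1:Add2,r2:4,r3:Add1,r4:-6
c8: CDB Mul1=-45; issue MUL r2<-Mul1 | r0:-45,r1:Add2,r2:Mul1,r3:Add1,r4:-6
c9: CDB Mul2=8; stall | r0:-45,r1:Add2,r2:Mul1,r3:Add1,r4:-6
c10: stall | r0:-45,r1:Add2,r2:Mul1,r3:Add1,r4:-6
c11: stall | r0:-45,r1:Add2,r2:Mul1,r3:Add1,r4:-6
c12: CDB Add2=12; issue SUB r1<-Add2 | r0:-45,r1:Add2,r2:Mul1,r3:Add1,r4:-6
c13: issue MUL r1<-Mul2 | r0:-45,r1:Mul2,r2:Mul1,r3:Add1,r4:-6
c14: stall | r0:-45,r1:Mul2,r2:Mul1,r3:Add1,r4:-6
c15: CDB Add1=8; issue ADD r4<-Add1 | r0:-45,r1:Mul2,r2:Mul1,r3:8,r4:Add1
c16: - | r0:-45,r1:Mul2,r2:Mul1,r3:8,r4:Add1
c17: - | r0:-45,r1:Mul2,r2:Mul1,r3:8,r4:Add1
c18: - | r0:-45,r1:Mul2,r2:Mul1,r3:8,r4:Add1
c19: CDB Mul1=64 | r0:-45,r1:Mul2,r2:64,r3:8,r4:Add1
c20: - | r0:-45,r1:Mul2,r2:64,r3:8,r4:Add1
c21: - | r0:-45,r1:Mul2,r2:64,r3:8,r4:Add1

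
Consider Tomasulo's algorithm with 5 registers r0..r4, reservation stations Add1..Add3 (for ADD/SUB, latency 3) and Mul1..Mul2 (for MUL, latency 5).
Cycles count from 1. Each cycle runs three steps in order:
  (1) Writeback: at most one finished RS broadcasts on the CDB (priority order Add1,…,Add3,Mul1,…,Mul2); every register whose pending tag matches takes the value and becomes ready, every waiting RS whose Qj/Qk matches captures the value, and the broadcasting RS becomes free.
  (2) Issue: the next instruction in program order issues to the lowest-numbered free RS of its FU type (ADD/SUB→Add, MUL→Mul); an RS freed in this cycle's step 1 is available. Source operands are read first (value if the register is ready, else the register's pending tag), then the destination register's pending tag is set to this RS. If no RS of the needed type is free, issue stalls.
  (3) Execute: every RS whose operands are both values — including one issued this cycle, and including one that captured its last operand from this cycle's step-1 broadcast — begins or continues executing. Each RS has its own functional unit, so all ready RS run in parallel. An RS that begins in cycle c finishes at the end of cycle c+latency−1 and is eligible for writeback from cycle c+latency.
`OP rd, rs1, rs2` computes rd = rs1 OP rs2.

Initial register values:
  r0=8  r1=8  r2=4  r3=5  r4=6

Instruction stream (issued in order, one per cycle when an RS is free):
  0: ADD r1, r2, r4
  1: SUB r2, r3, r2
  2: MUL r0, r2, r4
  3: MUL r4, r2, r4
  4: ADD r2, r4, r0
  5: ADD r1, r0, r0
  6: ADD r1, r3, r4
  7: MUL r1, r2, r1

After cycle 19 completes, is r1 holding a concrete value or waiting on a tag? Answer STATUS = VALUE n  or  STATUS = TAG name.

  c1: issue ADD r1<-Add1  regs: r0:8,r1:Add1,r2:4,r3:5,r4:6
  c2: issue SUB r2<-Add2  regs: r0:8,r1:Add1,r2:Add2,r3:5,r4:6
  c3: issue MUL r0<-Mul1  regs: r0:Mul1,r1:Add1,r2:Add2,r3:5,r4:6
  c4: CDB Add1=10; issue MUL r4<-Mul2  regs: r0:Mul1,r1:10,r2:Add2,r3:5,r4:Mul2
  c5: CDB Add2=1; issue ADD r2<-Add1  regs: r0:Mul1,r1:10,r2:Add1,r3:5,r4:Mul2
  c6: issue ADD r1<-Add2  regs: r0:Mul1,r1:Add2,r2:Add1,r3:5,r4:Mul2
  c7: issue ADD r1<-Add3  regs: r0:Mul1,r1:Add3,r2:Add1,r3:5,r4:Mul2
  c8: stall  regs: r0:Mul1,r1:Add3,r2:Add1,r3:5,r4:Mul2
  c9: stall  regs: r0:Mul1,r1:Add3,r2:Add1,r3:5,r4:Mul2
  c10: CDB Mul1=6; issue MUL r1<-Mul1  regs: r0:6,r1:Mul1,r2:Add1,r3:5,r4:Mul2
  c11: CDB Mul2=6  regs: r0:6,r1:Mul1,r2:Add1,r3:5,r4:6
  c12: -  regs: r0:6,r1:Mul1,r2:Add1,r3:5,r4:6
  c13: CDB Add2=12  regs: r0:6,r1:Mul1,r2:Add1,r3:5,r4:6
  c14: CDB Add1=12  regs: r0:6,r1:Mul1,r2:12,r3:5,r4:6
  c15: CDB Add3=11  regs: r0:6,r1:Mul1,r2:12,r3:5,r4:6
  c16: -  regs: r0:6,r1:Mul1,r2:12,r3:5,r4:6
  c17: -  regs: r0:6,r1:Mul1,r2:12,r3:5,r4:6
  c18: -  regs: r0:6,r1:Mul1,r2:12,r3:5,r4:6
  c19: -  regs: r0:6,r1:Mul1,r2:12,r3:5,r4:6

STATUS = TAG Mul1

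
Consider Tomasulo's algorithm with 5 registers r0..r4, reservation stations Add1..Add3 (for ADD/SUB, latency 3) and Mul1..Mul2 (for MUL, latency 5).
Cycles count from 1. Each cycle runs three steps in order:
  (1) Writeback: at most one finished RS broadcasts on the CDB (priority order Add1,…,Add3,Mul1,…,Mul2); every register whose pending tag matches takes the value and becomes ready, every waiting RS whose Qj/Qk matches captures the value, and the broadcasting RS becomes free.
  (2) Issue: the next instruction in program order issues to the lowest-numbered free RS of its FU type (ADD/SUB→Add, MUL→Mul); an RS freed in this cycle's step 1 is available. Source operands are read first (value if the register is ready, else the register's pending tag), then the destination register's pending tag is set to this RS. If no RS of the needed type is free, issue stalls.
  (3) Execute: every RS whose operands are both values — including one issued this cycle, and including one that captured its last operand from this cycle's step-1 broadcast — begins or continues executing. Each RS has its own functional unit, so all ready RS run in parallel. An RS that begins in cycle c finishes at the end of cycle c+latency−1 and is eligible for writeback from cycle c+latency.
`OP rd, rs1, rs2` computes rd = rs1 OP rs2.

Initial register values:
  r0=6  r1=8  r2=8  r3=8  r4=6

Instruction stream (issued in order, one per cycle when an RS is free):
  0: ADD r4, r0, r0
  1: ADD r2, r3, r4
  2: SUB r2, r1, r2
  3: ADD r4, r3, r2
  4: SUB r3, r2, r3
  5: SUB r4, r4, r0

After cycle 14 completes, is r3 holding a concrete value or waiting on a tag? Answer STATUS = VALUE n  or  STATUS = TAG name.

STATUS = VALUE -20

cycle 1: issue ADD r4<-Add1 // r0:6,r1:8,r2:8,r3:8,r4:Add1
cycle 2: issue ADD r2<-Add2 // r0:6,r1:8,r2:Add2,r3:8,r4:Add1
cycle 3: issue SUB r2<-Add3 // r0:6,r1:8,r2:Add3,r3:8,r4:Add1
cycle 4: CDB Add1=12; issue ADD r4<-Add1 // r0:6,r1:8,r2:Add3,r3:8,r4:Add1
cycle 5: stall // r0:6,r1:8,r2:Add3,r3:8,r4:Add1
cycle 6: stall // r0:6,r1:8,r2:Add3,r3:8,r4:Add1
cycle 7: CDB Add2=20; issue SUB r3<-Add2 // r0:6,r1:8,r2:Add3,r3:Add2,r4:Add1
cycle 8: stall // r0:6,r1:8,r2:Add3,r3:Add2,r4:Add1
cycle 9: stall // r0:6,r1:8,r2:Add3,r3:Add2,r4:Add1
cycle 10: CDB Add3=-12; issue SUB r4<-Add3 // r0:6,r1:8,r2:-12,r3:Add2,r4:Add3
cycle 11: - // r0:6,r1:8,r2:-12,r3:Add2,r4:Add3
cycle 12: - // r0:6,r1:8,r2:-12,r3:Add2,r4:Add3
cycle 13: CDB Add1=-4 // r0:6,r1:8,r2:-12,r3:Add2,r4:Add3
cycle 14: CDB Add2=-20 // r0:6,r1:8,r2:-12,r3:-20,r4:Add3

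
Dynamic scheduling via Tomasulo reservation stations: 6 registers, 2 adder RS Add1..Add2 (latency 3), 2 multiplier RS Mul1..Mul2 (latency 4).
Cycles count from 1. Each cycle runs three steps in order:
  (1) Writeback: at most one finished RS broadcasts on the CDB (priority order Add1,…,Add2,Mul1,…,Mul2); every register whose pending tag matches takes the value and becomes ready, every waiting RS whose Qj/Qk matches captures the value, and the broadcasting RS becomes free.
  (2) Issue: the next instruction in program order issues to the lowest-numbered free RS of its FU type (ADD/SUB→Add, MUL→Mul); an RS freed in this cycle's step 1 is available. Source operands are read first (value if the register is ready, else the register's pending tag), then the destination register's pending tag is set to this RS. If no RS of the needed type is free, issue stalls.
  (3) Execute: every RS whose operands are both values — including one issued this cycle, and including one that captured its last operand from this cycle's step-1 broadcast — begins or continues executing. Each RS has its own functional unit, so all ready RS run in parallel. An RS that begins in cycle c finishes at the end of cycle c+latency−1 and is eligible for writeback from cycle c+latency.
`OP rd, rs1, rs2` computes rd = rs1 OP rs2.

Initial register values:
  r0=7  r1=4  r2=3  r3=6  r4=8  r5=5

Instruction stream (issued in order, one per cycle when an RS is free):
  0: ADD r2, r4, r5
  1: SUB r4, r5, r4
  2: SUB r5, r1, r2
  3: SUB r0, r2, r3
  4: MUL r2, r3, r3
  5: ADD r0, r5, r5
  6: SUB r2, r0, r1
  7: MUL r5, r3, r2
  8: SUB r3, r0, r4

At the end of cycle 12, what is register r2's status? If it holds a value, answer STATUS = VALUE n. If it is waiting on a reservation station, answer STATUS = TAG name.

STATUS = TAG Add2

c1: issue ADD r2<-Add1 | r0:7,r1:4,r2:Add1,r3:6,r4:8,r5:5
c2: issue SUB r4<-Add2 | r0:7,r1:4,r2:Add1,r3:6,r4:Add2,r5:5
c3: stall | r0:7,r1:4,r2:Add1,r3:6,r4:Add2,r5:5
c4: CDB Add1=13; issue SUB r5<-Add1 | r0:7,r1:4,r2:13,r3:6,r4:Add2,r5:Add1
c5: CDB Add2=-3; issue SUB r0<-Add2 | r0:Add2,r1:4,r2:13,r3:6,r4:-3,r5:Add1
c6: issue MUL r2<-Mul1 | r0:Add2,r1:4,r2:Mul1,r3:6,r4:-3,r5:Add1
c7: CDB Add1=-9; issue ADD r0<-Add1 | r0:Add1,r1:4,r2:Mul1,r3:6,r4:-3,r5:-9
c8: CDB Add2=7; issue SUB r2<-Add2 | r0:Add1,r1:4,r2:Add2,r3:6,r4:-3,r5:-9
c9: issue MUL r5<-Mul2 | r0:Add1,r1:4,r2:Add2,r3:6,r4:-3,r5:Mul2
c10: CDB Add1=-18; issue SUB r3<-Add1 | r0:-18,r1:4,r2:Add2,r3:Add1,r4:-3,r5:Mul2
c11: CDB Mul1=36 | r0:-18,r1:4,r2:Add2,r3:Add1,r4:-3,r5:Mul2
c12: - | r0:-18,r1:4,r2:Add2,r3:Add1,r4:-3,r5:Mul2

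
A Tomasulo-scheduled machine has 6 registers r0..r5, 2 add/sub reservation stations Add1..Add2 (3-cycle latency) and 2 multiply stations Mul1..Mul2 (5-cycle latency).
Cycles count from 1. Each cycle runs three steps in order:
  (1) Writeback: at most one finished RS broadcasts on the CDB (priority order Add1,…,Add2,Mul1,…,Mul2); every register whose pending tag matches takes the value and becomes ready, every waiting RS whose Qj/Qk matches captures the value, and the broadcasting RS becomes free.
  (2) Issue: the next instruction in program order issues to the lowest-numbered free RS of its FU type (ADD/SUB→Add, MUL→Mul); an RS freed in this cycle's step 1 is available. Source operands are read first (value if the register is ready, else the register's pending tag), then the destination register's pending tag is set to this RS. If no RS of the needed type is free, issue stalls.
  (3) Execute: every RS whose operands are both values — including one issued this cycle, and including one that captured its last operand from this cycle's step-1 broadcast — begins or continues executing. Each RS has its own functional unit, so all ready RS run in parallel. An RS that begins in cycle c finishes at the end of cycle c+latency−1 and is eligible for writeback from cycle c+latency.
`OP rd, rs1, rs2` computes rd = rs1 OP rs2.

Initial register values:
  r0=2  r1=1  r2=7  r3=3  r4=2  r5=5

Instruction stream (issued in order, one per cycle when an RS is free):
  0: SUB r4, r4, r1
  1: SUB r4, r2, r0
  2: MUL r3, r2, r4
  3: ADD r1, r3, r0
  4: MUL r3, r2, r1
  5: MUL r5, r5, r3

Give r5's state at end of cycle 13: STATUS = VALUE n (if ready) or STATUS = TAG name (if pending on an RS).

STATUS = TAG Mul1

c1: issue SUB r4<-Add1 | r0:2,r1:1,r2:7,r3:3,r4:Add1,r5:5
c2: issue SUB r4<-Add2 | r0:2,r1:1,r2:7,r3:3,r4:Add2,r5:5
c3: issue MUL r3<-Mul1 | r0:2,r1:1,r2:7,r3:Mul1,r4:Add2,r5:5
c4: CDB Add1=1; issue ADD r1<-Add1 | r0:2,r1:Add1,r2:7,r3:Mul1,r4:Add2,r5:5
c5: CDB Add2=5; issue MUL r3<-Mul2 | r0:2,r1:Add1,r2:7,r3:Mul2,r4:5,r5:5
c6: stall | r0:2,r1:Add1,r2:7,r3:Mul2,r4:5,r5:5
c7: stall | r0:2,r1:Add1,r2:7,r3:Mul2,r4:5,r5:5
c8: stall | r0:2,r1:Add1,r2:7,r3:Mul2,r4:5,r5:5
c9: stall | r0:2,r1:Add1,r2:7,r3:Mul2,r4:5,r5:5
c10: CDB Mul1=35; issue MUL r5<-Mul1 | r0:2,r1:Add1,r2:7,r3:Mul2,r4:5,r5:Mul1
c11: - | r0:2,r1:Add1,r2:7,r3:Mul2,r4:5,r5:Mul1
c12: - | r0:2,r1:Add1,r2:7,r3:Mul2,r4:5,r5:Mul1
c13: CDB Add1=37 | r0:2,r1:37,r2:7,r3:Mul2,r4:5,r5:Mul1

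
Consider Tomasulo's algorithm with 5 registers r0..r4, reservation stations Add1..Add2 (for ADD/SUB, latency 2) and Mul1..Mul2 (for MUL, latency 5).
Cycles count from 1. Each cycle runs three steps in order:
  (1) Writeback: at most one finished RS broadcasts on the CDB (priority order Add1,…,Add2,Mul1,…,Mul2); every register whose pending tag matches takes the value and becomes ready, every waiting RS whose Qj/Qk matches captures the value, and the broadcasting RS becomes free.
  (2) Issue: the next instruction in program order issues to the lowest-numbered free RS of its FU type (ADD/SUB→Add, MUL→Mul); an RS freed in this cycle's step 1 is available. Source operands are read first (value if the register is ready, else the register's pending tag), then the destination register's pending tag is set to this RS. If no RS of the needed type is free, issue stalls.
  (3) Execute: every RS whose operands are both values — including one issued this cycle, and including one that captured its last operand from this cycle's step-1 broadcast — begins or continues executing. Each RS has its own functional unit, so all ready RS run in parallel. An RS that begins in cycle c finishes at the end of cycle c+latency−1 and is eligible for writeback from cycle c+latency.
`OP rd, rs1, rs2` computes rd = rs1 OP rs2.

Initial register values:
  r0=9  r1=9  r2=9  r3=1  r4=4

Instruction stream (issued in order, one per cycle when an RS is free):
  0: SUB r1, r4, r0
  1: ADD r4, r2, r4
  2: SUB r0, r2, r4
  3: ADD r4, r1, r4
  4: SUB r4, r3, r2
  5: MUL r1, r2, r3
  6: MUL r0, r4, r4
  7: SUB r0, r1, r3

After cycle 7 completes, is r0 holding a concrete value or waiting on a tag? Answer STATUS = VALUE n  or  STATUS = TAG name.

c1: issue SUB r1<-Add1 | r0:9,r1:Add1,r2:9,r3:1,r4:4
c2: issue ADD r4<-Add2 | r0:9,r1:Add1,r2:9,r3:1,r4:Add2
c3: CDB Add1=-5; issue SUB r0<-Add1 | r0:Add1,r1:-5,r2:9,r3:1,r4:Add2
c4: CDB Add2=13; issue ADD r4<-Add2 | r0:Add1,r1:-5,r2:9,r3:1,r4:Add2
c5: stall | r0:Add1,r1:-5,r2:9,r3:1,r4:Add2
c6: CDB Add1=-4; issue SUB r4<-Add1 | r0:-4,r1:-5,r2:9,r3:1,r4:Add1
c7: CDB Add2=8; issue MUL r1<-Mul1 | r0:-4,r1:Mul1,r2:9,r3:1,r4:Add1

STATUS = VALUE -4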